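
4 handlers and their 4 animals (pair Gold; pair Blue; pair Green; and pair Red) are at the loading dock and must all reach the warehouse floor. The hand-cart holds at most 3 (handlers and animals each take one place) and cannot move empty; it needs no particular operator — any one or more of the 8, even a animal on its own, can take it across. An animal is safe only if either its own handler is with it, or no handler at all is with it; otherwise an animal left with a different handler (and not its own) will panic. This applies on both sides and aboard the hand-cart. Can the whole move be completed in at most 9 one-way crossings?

Yes — this plan uses 9 crossings (≤ 9):
1. animal Gold and handler Gold cross → the warehouse floor.
2. handler Gold crosses ← the loading dock.
3. animal Blue, handler Blue, and handler Gold cross → the warehouse floor.
4. animal Gold and handler Gold cross ← the loading dock.
5. handler Gold, handler Green, and handler Red cross → the warehouse floor.
6. animal Blue crosses ← the loading dock.
7. animal Blue and animal Gold cross → the warehouse floor.
8. animal Gold crosses ← the loading dock.
9. animal Gold, animal Green, and animal Red cross → the warehouse floor.

Yes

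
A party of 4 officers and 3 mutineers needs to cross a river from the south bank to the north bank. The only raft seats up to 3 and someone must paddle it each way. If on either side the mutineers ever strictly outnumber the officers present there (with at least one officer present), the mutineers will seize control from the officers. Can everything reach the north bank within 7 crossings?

Yes

Yes — this plan uses 5 crossings (≤ 7):
1. 3 mutineers → the north bank.  (the south bank: 4O 0M; the north bank: 0O 3M)
2. 1 mutineer ← the south bank.  (the south bank: 4O 1M; the north bank: 0O 2M)
3. 3 officers → the north bank.  (the south bank: 1O 1M; the north bank: 3O 2M)
4. 1 officer ← the south bank.  (the south bank: 2O 1M; the north bank: 2O 2M)
5. 2 officers and 1 mutineer → the north bank.  (the south bank: 0O 0M; the north bank: 4O 3M)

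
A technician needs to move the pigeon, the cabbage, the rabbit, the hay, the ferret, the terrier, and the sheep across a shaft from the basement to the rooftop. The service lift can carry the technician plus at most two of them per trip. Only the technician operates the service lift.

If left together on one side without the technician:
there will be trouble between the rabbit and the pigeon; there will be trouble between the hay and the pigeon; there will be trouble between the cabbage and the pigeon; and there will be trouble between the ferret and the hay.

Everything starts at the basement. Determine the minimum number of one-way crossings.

7

Counting alone: the technician can take at most 2 across per trip to the rooftop, so moving all 7 needs at least 4 loaded trips out, with a return between consecutive ones — at least 7 crossings.
The plan below uses exactly 7 crossings, so it is optimal:
1. Technician goes to the rooftop with the hay and the pigeon.
2. Technician goes back to the basement with the pigeon.
3. Technician goes to the rooftop with the cabbage and the rabbit.
4. Technician goes back to the basement alone.
5. Technician goes to the rooftop with the sheep and the terrier.
6. Technician goes back to the basement alone.
7. Technician goes to the rooftop with the ferret and the pigeon.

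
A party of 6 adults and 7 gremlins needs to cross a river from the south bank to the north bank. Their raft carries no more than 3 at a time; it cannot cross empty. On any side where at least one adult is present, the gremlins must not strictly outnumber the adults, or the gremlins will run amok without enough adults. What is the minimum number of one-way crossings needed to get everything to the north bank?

The gremlins already outnumber the adults at the south bank before anyone moves, so the starting position itself is disallowed.

impossible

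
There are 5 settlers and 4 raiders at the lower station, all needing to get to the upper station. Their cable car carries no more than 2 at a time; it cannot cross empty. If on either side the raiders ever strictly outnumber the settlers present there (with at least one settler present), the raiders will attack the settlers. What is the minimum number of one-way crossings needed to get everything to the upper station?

15

Counting alone: each trip to the upper station takes at most 2 across and each return brings at least 1 back, so after t trips out (and t−1 returns) at most 2t − (t−1) of the 9 are across; that first reaches 9 at t = 8, so at least 15 crossings are needed.
The plan below uses exactly 15 crossings, so it is optimal:
1. 2 raiders → the upper station.  (the lower station: 5S 2R; the upper station: 0S 2R)
2. 1 raider ← the lower station.  (the lower station: 5S 3R; the upper station: 0S 1R)
3. 2 raiders → the upper station.  (the lower station: 5S 1R; the upper station: 0S 3R)
4. 1 raider ← the lower station.  (the lower station: 5S 2R; the upper station: 0S 2R)
5. 2 settlers → the upper station.  (the lower station: 3S 2R; the upper station: 2S 2R)
6. 1 raider ← the lower station.  (the lower station: 3S 3R; the upper station: 2S 1R)
7. 1 settler and 1 raider → the upper station.  (the lower station: 2S 2R; the upper station: 3S 2R)
8. 1 settler ← the lower station.  (the lower station: 3S 2R; the upper station: 2S 2R)
9. 1 settler and 1 raider → the upper station.  (the lower station: 2S 1R; the upper station: 3S 3R)
10. 1 raider ← the lower station.  (the lower station: 2S 2R; the upper station: 3S 2R)
11. 1 settler and 1 raider → the upper station.  (the lower station: 1S 1R; the upper station: 4S 3R)
12. 1 settler ← the lower station.  (the lower station: 2S 1R; the upper station: 3S 3R)
13. 1 settler and 1 raider → the upper station.  (the lower station: 1S 0R; the upper station: 4S 4R)
14. 1 raider ← the lower station.  (the lower station: 1S 1R; the upper station: 4S 3R)
15. 1 settler and 1 raider → the upper station.  (the lower station: 0S 0R; the upper station: 5S 4R)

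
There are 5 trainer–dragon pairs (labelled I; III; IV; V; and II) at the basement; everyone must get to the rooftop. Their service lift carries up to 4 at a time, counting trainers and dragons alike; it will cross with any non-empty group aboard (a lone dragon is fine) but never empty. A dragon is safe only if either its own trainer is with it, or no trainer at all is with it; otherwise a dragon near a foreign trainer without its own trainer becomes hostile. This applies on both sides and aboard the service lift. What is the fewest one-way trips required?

Counting alone: each trip to the rooftop takes at most 4 across and each return brings at least 1 back, so after t trips out (and t−1 returns) at most 4t − (t−1) of the 10 are across; that first reaches 10 at t = 3, so at least 5 crossings are needed.
The safety rule pushes this higher. Following every safe sequence of crossings, the most of the 10 that can be at the rooftop as the service lift arrives there on crossing 5 is 9 — never all 10.
So no plan with fewer than 7 crossings exists, and this one achieves 7:
1. dragon I and trainer I cross → the rooftop.
2. trainer I crosses ← the basement.
3. dragon II, dragon III, dragon IV, and dragon V cross → the rooftop.
4. dragon I crosses ← the basement.
5. trainer II, trainer III, trainer IV, and trainer V cross → the rooftop.
6. dragon III and trainer III cross ← the basement.
7. dragon I, dragon III, trainer I, and trainer III cross → the rooftop.

7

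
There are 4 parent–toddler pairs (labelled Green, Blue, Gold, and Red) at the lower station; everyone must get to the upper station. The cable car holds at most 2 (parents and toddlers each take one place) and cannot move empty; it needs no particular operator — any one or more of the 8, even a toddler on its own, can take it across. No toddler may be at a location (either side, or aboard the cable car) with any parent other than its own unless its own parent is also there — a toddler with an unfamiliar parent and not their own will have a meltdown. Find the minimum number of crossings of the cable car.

Following every safe sequence of crossings from the start, the most of the 8 that can be at the upper station as the cable car arrives there on crossings 1, 3, 5 is 2, 3, 4 respectively; the best ever achieved is 4 of 8.
From crossing 7 on, no configuration arises that was not already reachable earlier: only 44 distinct safe configurations (who is on which side, and where the cable car is) can ever be reached, none of them has everyone across, and every continuation just revisits them. So no valid plan exists.

impossible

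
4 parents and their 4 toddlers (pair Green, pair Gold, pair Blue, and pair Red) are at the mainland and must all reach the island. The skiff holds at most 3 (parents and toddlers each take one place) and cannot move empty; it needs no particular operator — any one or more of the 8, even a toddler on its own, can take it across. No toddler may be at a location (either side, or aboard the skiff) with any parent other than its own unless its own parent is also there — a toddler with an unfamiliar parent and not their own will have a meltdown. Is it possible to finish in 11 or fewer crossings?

Yes — this plan uses 9 crossings (≤ 11):
1. parent Green and toddler Green cross → the island.
2. parent Green crosses ← the mainland.
3. parent Gold, parent Green, and toddler Gold cross → the island.
4. parent Green and toddler Green cross ← the mainland.
5. parent Blue, parent Green, and parent Red cross → the island.
6. toddler Gold crosses ← the mainland.
7. toddler Gold and toddler Green cross → the island.
8. toddler Green crosses ← the mainland.
9. toddler Blue, toddler Green, and toddler Red cross → the island.

Yes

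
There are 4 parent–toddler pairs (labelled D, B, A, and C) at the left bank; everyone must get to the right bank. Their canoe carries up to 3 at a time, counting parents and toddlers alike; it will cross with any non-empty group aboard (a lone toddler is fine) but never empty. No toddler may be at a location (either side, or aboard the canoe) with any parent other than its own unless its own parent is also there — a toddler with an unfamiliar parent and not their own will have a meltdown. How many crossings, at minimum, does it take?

Counting alone: each trip to the right bank takes at most 3 across and each return brings at least 1 back, so after t trips out (and t−1 returns) at most 3t − (t−1) of the 8 are across; that first reaches 8 at t = 4, so at least 7 crossings are needed.
The safety rule pushes this higher. Following every safe sequence of crossings, the most of the 8 that can be at the right bank as the canoe arrives there on crossing 7 is 7 — never all 8.
So no plan with fewer than 9 crossings exists, and this one achieves 9:
1. parent D and toddler D cross → the right bank.
2. parent D crosses ← the left bank.
3. parent B, parent D, and toddler B cross → the right bank.
4. parent D and toddler D cross ← the left bank.
5. parent A, parent C, and parent D cross → the right bank.
6. toddler B crosses ← the left bank.
7. toddler B and toddler D cross → the right bank.
8. toddler D crosses ← the left bank.
9. toddler A, toddler C, and toddler D cross → the right bank.

9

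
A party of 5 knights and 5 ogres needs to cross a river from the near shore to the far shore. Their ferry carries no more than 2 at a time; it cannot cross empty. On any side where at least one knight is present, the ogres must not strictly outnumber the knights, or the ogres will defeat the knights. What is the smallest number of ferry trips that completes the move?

Following every safe sequence of crossings from the start, the most of the 10 that can be at the far shore as the ferry arrives there on crossings 1, 3, 5, 7 is 2, 3, 4, 5 respectively; the best ever achieved is 5 of 10.
From crossing 9 on, no configuration arises that was not already reachable earlier: only 13 distinct safe configurations (who is on which side, and where the ferry is) can ever be reached, none of them has everyone across, and every continuation just revisits them. They are: 0 knights + 0 ogres across (ferry back at the start); 0 knights + 1 ogre across (ferry there); 0 knights + 1 ogre across (ferry back at the start); 0 knights + 2 ogres across (ferry there); 0 knights + 2 ogres across (ferry back at the start); 0 knights + 3 ogres across (ferry there); 0 knights + 3 ogres across (ferry back at the start); 0 knights + 4 ogres across (ferry there); 0 knights + 4 ogres across (ferry back at the start); 0 knights + 5 ogres across (ferry there); 1 knight + 1 ogre across (ferry there); 1 knight + 1 ogre across (ferry back at the start); 2 knights + 2 ogres across (ferry there). So no valid plan exists.

impossible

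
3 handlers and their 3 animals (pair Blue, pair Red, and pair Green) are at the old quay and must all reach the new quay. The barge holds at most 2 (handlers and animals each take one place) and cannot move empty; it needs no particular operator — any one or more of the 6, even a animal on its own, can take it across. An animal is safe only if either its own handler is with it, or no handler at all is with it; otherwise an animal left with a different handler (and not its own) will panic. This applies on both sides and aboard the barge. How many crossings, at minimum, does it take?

Counting alone: each trip to the new quay takes at most 2 across and each return brings at least 1 back, so after t trips out (and t−1 returns) at most 2t − (t−1) of the 6 are across; that first reaches 6 at t = 5, so at least 9 crossings are needed.
The safety rule pushes this higher. Following every safe sequence of crossings, the most of the 6 that can be at the new quay as the barge arrives there on crossing 9 is 5 — never all 6.
So no plan with fewer than 11 crossings exists, and this one achieves 11:
1. animal Blue and handler Blue cross → the new quay.
2. handler Blue crosses ← the old quay.
3. animal Green and animal Red cross → the new quay.
4. animal Blue crosses ← the old quay.
5. handler Green and handler Red cross → the new quay.
6. animal Red and handler Red cross ← the old quay.
7. handler Blue and handler Red cross → the new quay.
8. animal Green crosses ← the old quay.
9. animal Blue and animal Red cross → the new quay.
10. handler Green crosses ← the old quay.
11. animal Green and handler Green cross → the new quay.

11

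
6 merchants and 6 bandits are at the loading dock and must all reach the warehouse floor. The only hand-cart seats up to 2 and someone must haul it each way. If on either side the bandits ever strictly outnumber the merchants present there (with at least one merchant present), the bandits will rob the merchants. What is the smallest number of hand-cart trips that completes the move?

impossible

Following every safe sequence of crossings from the start, the most of the 12 that can be at the warehouse floor as the hand-cart arrives there on crossings 1, 3, 5, 7, 9 is 2, 3, 4, 5, 6 respectively; the best ever achieved is 6 of 12.
From crossing 11 on, no configuration arises that was not already reachable earlier: only 15 distinct safe configurations (who is on which side, and where the hand-cart is) can ever be reached, none of them has everyone across, and every continuation just revisits them. They are: 0 merchants + 0 bandits across (hand-cart back at the start); 0 merchants + 1 bandit across (hand-cart there); 0 merchants + 1 bandit across (hand-cart back at the start); 0 merchants + 2 bandits across (hand-cart there); 0 merchants + 2 bandits across (hand-cart back at the start); 0 merchants + 3 bandits across (hand-cart there); 0 merchants + 3 bandits across (hand-cart back at the start); 0 merchants + 4 bandits across (hand-cart there); 0 merchants + 4 bandits across (hand-cart back at the start); 0 merchants + 5 bandits across (hand-cart there); 0 merchants + 5 bandits across (hand-cart back at the start); 0 merchants + 6 bandits across (hand-cart there); 1 merchant + 1 bandit across (hand-cart there); 1 merchant + 1 bandit across (hand-cart back at the start); 2 merchants + 2 bandits across (hand-cart there). So no valid plan exists.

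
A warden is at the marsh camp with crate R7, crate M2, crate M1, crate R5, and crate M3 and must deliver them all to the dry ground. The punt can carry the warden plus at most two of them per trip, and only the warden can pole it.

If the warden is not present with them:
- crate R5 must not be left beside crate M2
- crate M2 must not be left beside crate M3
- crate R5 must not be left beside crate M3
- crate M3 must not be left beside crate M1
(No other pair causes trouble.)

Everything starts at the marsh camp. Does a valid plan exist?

1. Warden goes to the dry ground with crate M2 and crate M3.
2. Warden goes back to the marsh camp with crate M2.
3. Warden goes to the dry ground with crate M2 and crate R7.
4. Warden goes back to the marsh camp with crate M2.
5. Warden goes to the dry ground with crate M1 and crate M2.
6. Warden goes back to the marsh camp with crate M3.
7. Warden goes to the dry ground with crate M3 and crate R5.

Yes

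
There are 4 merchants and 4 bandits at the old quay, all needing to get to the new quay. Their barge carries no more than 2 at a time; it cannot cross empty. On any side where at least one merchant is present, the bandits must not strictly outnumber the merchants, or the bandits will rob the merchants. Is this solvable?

No

Following every safe sequence of crossings from the start, the most of the 8 that can be at the new quay as the barge arrives there on crossings 1, 3, 5 is 2, 3, 4 respectively; the best ever achieved is 4 of 8.
From crossing 7 on, no configuration arises that was not already reachable earlier: only 11 distinct safe configurations (who is on which side, and where the barge is) can ever be reached, none of them has everyone across, and every continuation just revisits them. They are: 0 merchants + 0 bandits across (barge back at the start); 0 merchants + 1 bandit across (barge there); 0 merchants + 1 bandit across (barge back at the start); 0 merchants + 2 bandits across (barge there); 0 merchants + 2 bandits across (barge back at the start); 0 merchants + 3 bandits across (barge there); 0 merchants + 3 bandits across (barge back at the start); 0 merchants + 4 bandits across (barge there); 1 merchant + 1 bandit across (barge there); 1 merchant + 1 bandit across (barge back at the start); 2 merchants + 2 bandits across (barge there). So no valid plan exists.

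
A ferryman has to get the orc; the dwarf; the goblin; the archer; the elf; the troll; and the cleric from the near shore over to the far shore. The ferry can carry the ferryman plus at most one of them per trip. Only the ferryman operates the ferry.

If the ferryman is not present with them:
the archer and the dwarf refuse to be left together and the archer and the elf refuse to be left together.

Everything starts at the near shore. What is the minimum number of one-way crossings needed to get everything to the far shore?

Counting alone: the ferryman can take at most 1 across per trip to the far shore, so moving all 7 needs at least 7 loaded trips out, with a return between consecutive ones — at least 13 crossings.
The safety rule pushes this higher. Following every safe sequence of crossings, the most of the 7 that can be at the far shore as the ferry arrives there on crossing 13 is 6 — never all 7.
So no plan with fewer than 15 crossings exists, and this one achieves 15:
1. Ferryman goes to the far shore with the archer.  [the near shore: the cleric, the dwarf, the elf, the goblin, the orc, the troll | the far shore: the archer]
2. Ferryman goes back to the near shore alone.  [the near shore: the cleric, the dwarf, the elf, the goblin, the orc, the troll | the far shore: the archer]
3. Ferryman goes to the far shore with the orc.  [the near shore: the cleric, the dwarf, the elf, the goblin, the troll | the far shore: the archer, the orc]
4. Ferryman goes back to the near shore alone.  [the near shore: the cleric, the dwarf, the elf, the goblin, the troll | the far shore: the archer, the orc]
5. Ferryman goes to the far shore with the dwarf.  [the near shore: the cleric, the elf, the goblin, the troll | the far shore: the archer, the dwarf, the orc]
6. Ferryman goes back to the near shore with the archer.  [the near shore: the archer, the cleric, the elf, the goblin, the troll | the far shore: the dwarf, the orc]
7. Ferryman goes to the far shore with the elf.  [the near shore: the archer, the cleric, the goblin, the troll | the far shore: the dwarf, the elf, the orc]
8. Ferryman goes back to the near shore alone.  [the near shore: the archer, the cleric, the goblin, the troll | the far shore: the dwarf, the elf, the orc]
9. Ferryman goes to the far shore with the goblin.  [the near shore: the archer, the cleric, the troll | the far shore: the dwarf, the elf, the goblin, the orc]
10. Ferryman goes back to the near shore alone.  [the near shore: the archer, the cleric, the troll | the far shore: the dwarf, the elf, the goblin, the orc]
11. Ferryman goes to the far shore with the troll.  [the near shore: the archer, the cleric | the far shore: the dwarf, the elf, the goblin, the orc, the troll]
12. Ferryman goes back to the near shore alone.  [the near shore: the archer, the cleric | the far shore: the dwarf, the elf, the goblin, the orc, the troll]
13. Ferryman goes to the far shore with the cleric.  [the near shore: the archer | the far shore: the cleric, the dwarf, the elf, the goblin, the orc, the troll]
14. Ferryman goes back to the near shore alone.  [the near shore: the archer | the far shore: the cleric, the dwarf, the elf, the goblin, the orc, the troll]
15. Ferryman goes to the far shore with the archer.  [the near shore: — | the far shore: the archer, the cleric, the dwarf, the elf, the goblin, the orc, the troll]

15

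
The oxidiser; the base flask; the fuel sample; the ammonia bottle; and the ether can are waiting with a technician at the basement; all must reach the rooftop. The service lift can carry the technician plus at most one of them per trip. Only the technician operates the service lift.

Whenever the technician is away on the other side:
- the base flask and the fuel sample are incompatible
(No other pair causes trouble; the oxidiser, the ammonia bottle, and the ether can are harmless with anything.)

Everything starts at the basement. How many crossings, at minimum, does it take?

Counting alone: the technician can take at most 1 across per trip to the rooftop, so moving all 5 needs at least 5 loaded trips out, with a return between consecutive ones — at least 9 crossings.
The plan below uses exactly 9 crossings, so it is optimal:
1. Technician goes to the rooftop with the base flask.
2. Technician goes back to the basement alone.
3. Technician goes to the rooftop with the oxidiser.
4. Technician goes back to the basement alone.
5. Technician goes to the rooftop with the ammonia bottle.
6. Technician goes back to the basement alone.
7. Technician goes to the rooftop with the ether can.
8. Technician goes back to the basement alone.
9. Technician goes to the rooftop with the fuel sample.

9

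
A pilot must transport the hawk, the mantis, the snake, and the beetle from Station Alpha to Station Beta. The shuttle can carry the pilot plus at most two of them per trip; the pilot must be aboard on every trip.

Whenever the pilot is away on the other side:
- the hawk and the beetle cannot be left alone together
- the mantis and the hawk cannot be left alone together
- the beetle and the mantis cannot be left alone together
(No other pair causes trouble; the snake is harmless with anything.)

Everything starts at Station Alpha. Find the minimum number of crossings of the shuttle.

5

Counting alone: the pilot can take at most 2 across per trip to Station Beta, so moving all 4 needs at least 2 loaded trips out, with a return between consecutive ones — at least 3 crossings.
The safety rule pushes this higher. Following every safe sequence of crossings, the most of the 4 that can be at Station Beta as the shuttle arrives there on crossing 3 is 3 — never all 4.
So no plan with fewer than 5 crossings exists, and this one achieves 5:
1. Pilot goes to Station Beta with the hawk and the mantis.
2. Pilot goes back to Station Alpha with the hawk.
3. Pilot goes to Station Beta with the hawk and the snake.
4. Pilot goes back to Station Alpha with the hawk.
5. Pilot goes to Station Beta with the beetle and the hawk.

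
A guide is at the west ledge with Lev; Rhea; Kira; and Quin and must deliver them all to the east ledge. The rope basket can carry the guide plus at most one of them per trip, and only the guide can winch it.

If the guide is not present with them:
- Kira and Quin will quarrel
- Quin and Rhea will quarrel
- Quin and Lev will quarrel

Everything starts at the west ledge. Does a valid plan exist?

Following every safe sequence of crossings from the start, the most of the 4 that can be at the east ledge as the rope basket arrives there on crossings 1, 3 is 1, 2 respectively; the best ever achieved is 2 of 4.
From crossing 5 on, no configuration arises that was not already reachable earlier: only 9 distinct safe configurations (who is on which side, and where the rope basket is) can ever be reached, none of them has everyone across, and every continuation just revisits them. So no valid plan exists.

No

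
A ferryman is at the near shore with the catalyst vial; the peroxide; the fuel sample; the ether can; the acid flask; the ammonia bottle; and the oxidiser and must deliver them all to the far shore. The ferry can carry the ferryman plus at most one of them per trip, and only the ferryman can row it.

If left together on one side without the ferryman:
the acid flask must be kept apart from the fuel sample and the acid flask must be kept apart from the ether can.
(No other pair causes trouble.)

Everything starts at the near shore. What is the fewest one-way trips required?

Counting alone: the ferryman can take at most 1 across per trip to the far shore, so moving all 7 needs at least 7 loaded trips out, with a return between consecutive ones — at least 13 crossings.
The safety rule pushes this higher. Following every safe sequence of crossings, the most of the 7 that can be at the far shore as the ferry arrives there on crossing 13 is 6 — never all 7.
So no plan with fewer than 15 crossings exists, and this one achieves 15:
1. Ferryman goes to the far shore with the acid flask.  [the near shore: the ammonia bottle, the catalyst vial, the ether can, the fuel sample, the oxidiser, the peroxide | the far shore: the acid flask]
2. Ferryman goes back to the near shore alone.  [the near shore: the ammonia bottle, the catalyst vial, the ether can, the fuel sample, the oxidiser, the peroxide | the far shore: the acid flask]
3. Ferryman goes to the far shore with the catalyst vial.  [the near shore: the ammonia bottle, the ether can, the fuel sample, the oxidiser, the peroxide | the far shore: the acid flask, the catalyst vial]
4. Ferryman goes back to the near shore alone.  [the near shore: the ammonia bottle, the ether can, the fuel sample, the oxidiser, the peroxide | the far shore: the acid flask, the catalyst vial]
5. Ferryman goes to the far shore with the peroxide.  [the near shore: the ammonia bottle, the ether can, the fuel sample, the oxidiser | the far shore: the acid flask, the catalyst vial, the peroxide]
6. Ferryman goes back to the near shore alone.  [the near shore: the ammonia bottle, the ether can, the fuel sample, the oxidiser | the far shore: the acid flask, the catalyst vial, the peroxide]
7. Ferryman goes to the far shore with the fuel sample.  [the near shore: the ammonia bottle, the ether can, the oxidiser | the far shore: the acid flask, the catalyst vial, the fuel sample, the peroxide]
8. Ferryman goes back to the near shore with the acid flask.  [the near shore: the acid flask, the ammonia bottle, the ether can, the oxidiser | the far shore: the catalyst vial, the fuel sample, the peroxide]
9. Ferryman goes to the far shore with the ether can.  [the near shore: the acid flask, the ammonia bottle, the oxidiser | the far shore: the catalyst vial, the ether can, the fuel sample, the peroxide]
10. Ferryman goes back to the near shore alone.  [the near shore: the acid flask, the ammonia bottle, the oxidiser | the far shore: the catalyst vial, the ether can, the fuel sample, the peroxide]
11. Ferryman goes to the far shore with the ammonia bottle.  [the near shore: the acid flask, the oxidiser | the far shore: the ammonia bottle, the catalyst vial, the ether can, the fuel sample, the peroxide]
12. Ferryman goes back to the near shore alone.  [the near shore: the acid flask, the oxidiser | the far shore: the ammonia bottle, the catalyst vial, the ether can, the fuel sample, the peroxide]
13. Ferryman goes to the far shore with the oxidiser.  [the near shore: the acid flask | the far shore: the ammonia bottle, the catalyst vial, the ether can, the fuel sample, the oxidiser, the peroxide]
14. Ferryman goes back to the near shore alone.  [the near shore: the acid flask | the far shore: the ammonia bottle, the catalyst vial, the ether can, the fuel sample, the oxidiser, the peroxide]
15. Ferryman goes to the far shore with the acid flask.  [the near shore: — | the far shore: the acid flask, the ammonia bottle, the catalyst vial, the ether can, the fuel sample, the oxidiser, the peroxide]

15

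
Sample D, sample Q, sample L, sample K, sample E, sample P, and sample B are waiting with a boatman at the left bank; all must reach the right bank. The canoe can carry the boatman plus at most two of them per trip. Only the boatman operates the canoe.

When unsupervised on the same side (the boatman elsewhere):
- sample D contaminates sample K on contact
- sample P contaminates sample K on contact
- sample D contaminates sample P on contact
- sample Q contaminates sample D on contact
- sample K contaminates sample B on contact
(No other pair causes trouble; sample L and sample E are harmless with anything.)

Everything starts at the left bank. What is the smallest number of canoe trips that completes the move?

Counting alone: the boatman can take at most 2 across per trip to the right bank, so moving all 7 needs at least 4 loaded trips out, with a return between consecutive ones — at least 7 crossings.
The safety rule pushes this higher. Following every safe sequence of crossings, the most of the 7 that can be at the right bank as the canoe arrives there on crossings 7, 9 is 5, 6 respectively — never all 7.
So no plan with fewer than 11 crossings exists, and this one achieves 11:
1. Boatman goes to the right bank with sample D and sample K.
2. Boatman goes back to the left bank with sample D.
3. Boatman goes to the right bank with sample D and sample Q.
4. Boatman goes back to the left bank with sample D.
5. Boatman goes to the right bank with sample D and sample L.
6. Boatman goes back to the left bank with sample D.
7. Boatman goes to the right bank with sample D and sample E.
8. Boatman goes back to the left bank with sample D.
9. Boatman goes to the right bank with sample B and sample P.
10. Boatman goes back to the left bank with sample K.
11. Boatman goes to the right bank with sample D and sample K.

11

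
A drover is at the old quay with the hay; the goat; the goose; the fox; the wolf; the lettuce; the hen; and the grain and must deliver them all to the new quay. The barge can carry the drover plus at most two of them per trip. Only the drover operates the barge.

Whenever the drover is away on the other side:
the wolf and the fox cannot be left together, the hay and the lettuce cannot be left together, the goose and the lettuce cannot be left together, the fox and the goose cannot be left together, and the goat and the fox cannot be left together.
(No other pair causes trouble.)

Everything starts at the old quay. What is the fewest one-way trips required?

Counting alone: the drover can take at most 2 across per trip to the new quay, so moving all 8 needs at least 4 loaded trips out, with a return between consecutive ones — at least 7 crossings.
The safety rule pushes this higher. Following every safe sequence of crossings, the most of the 8 that can be at the new quay as the barge arrives there on crossing 7 is 7 — never all 8.
So no plan with fewer than 9 crossings exists, and this one achieves 9:
1. Drover goes to the new quay with the fox and the lettuce.  [the old quay: the goat, the goose, the grain, the hay, the hen, the wolf | the new quay: the fox, the lettuce]
2. Drover goes back to the old quay alone.  [the old quay: the goat, the goose, the grain, the hay, the hen, the wolf | the new quay: the fox, the lettuce]
3. Drover goes to the new quay with the goat and the hay.  [the old quay: the goose, the grain, the hen, the wolf | the new quay: the fox, the goat, the hay, the lettuce]
4. Drover goes back to the old quay with the fox and the lettuce.  [the old quay: the fox, the goose, the grain, the hen, the lettuce, the wolf | the new quay: the goat, the hay]
5. Drover goes to the new quay with the goose and the wolf.  [the old quay: the fox, the grain, the hen, the lettuce | the new quay: the goat, the goose, the hay, the wolf]
6. Drover goes back to the old quay alone.  [the old quay: the fox, the grain, the hen, the lettuce | the new quay: the goat, the goose, the hay, the wolf]
7. Drover goes to the new quay with the grain and the hen.  [the old quay: the fox, the lettuce | the new quay: the goat, the goose, the grain, the hay, the hen, the wolf]
8. Drover goes back to the old quay alone.  [the old quay: the fox, the lettuce | the new quay: the goat, the goose, the grain, the hay, the hen, the wolf]
9. Drover goes to the new quay with the fox and the lettuce.  [the old quay: — | the new quay: the fox, the goat, the goose, the grain, the hay, the hen, the lettuce, the wolf]

9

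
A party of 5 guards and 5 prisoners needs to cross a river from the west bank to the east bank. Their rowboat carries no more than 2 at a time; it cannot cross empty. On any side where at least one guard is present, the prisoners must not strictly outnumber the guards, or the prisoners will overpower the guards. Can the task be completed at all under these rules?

Following every safe sequence of crossings from the start, the most of the 10 that can be at the east bank as the rowboat arrives there on crossings 1, 3, 5, 7 is 2, 3, 4, 5 respectively; the best ever achieved is 5 of 10.
From crossing 9 on, no configuration arises that was not already reachable earlier: only 13 distinct safe configurations (who is on which side, and where the rowboat is) can ever be reached, none of them has everyone across, and every continuation just revisits them. They are: 0 guards + 0 prisoners across (rowboat back at the start); 0 guards + 1 prisoner across (rowboat there); 0 guards + 1 prisoner across (rowboat back at the start); 0 guards + 2 prisoners across (rowboat there); 0 guards + 2 prisoners across (rowboat back at the start); 0 guards + 3 prisoners across (rowboat there); 0 guards + 3 prisoners across (rowboat back at the start); 0 guards + 4 prisoners across (rowboat there); 0 guards + 4 prisoners across (rowboat back at the start); 0 guards + 5 prisoners across (rowboat there); 1 guard + 1 prisoner across (rowboat there); 1 guard + 1 prisoner across (rowboat back at the start); 2 guards + 2 prisoners across (rowboat there). So no valid plan exists.

No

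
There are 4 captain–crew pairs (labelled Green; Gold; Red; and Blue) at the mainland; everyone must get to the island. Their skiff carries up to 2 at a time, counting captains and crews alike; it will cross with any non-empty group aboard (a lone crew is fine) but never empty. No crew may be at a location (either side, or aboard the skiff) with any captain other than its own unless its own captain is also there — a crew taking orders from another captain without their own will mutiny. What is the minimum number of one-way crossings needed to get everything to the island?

Following every safe sequence of crossings from the start, the most of the 8 that can be at the island as the skiff arrives there on crossings 1, 3, 5 is 2, 3, 4 respectively; the best ever achieved is 4 of 8.
From crossing 7 on, no configuration arises that was not already reachable earlier: only 44 distinct safe configurations (who is on which side, and where the skiff is) can ever be reached, none of them has everyone across, and every continuation just revisits them. So no valid plan exists.

impossible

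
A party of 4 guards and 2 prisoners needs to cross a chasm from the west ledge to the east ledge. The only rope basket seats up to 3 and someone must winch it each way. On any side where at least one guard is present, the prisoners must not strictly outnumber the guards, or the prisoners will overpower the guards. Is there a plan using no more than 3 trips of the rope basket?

No

Counting alone: each trip to the east ledge takes at most 3 across and each return brings at least 1 back, so after t trips out (and t−1 returns) at most 3t − (t−1) of the 6 are across; that first reaches 6 at t = 3, so at least 5 crossings are needed.
Since 3 < 5, 3 crossings cannot be enough. (The shortest complete plan in fact takes 5:)
1. 2 prisoners → the east ledge.  (the west ledge: 4G 0P; the east ledge: 0G 2P)
2. 1 prisoner ← the west ledge.  (the west ledge: 4G 1P; the east ledge: 0G 1P)
3. 2 guards and 1 prisoner → the east ledge.  (the west ledge: 2G 0P; the east ledge: 2G 2P)
4. 1 prisoner ← the west ledge.  (the west ledge: 2G 1P; the east ledge: 2G 1P)
5. 2 guards and 1 prisoner → the east ledge.  (the west ledge: 0G 0P; the east ledge: 4G 2P)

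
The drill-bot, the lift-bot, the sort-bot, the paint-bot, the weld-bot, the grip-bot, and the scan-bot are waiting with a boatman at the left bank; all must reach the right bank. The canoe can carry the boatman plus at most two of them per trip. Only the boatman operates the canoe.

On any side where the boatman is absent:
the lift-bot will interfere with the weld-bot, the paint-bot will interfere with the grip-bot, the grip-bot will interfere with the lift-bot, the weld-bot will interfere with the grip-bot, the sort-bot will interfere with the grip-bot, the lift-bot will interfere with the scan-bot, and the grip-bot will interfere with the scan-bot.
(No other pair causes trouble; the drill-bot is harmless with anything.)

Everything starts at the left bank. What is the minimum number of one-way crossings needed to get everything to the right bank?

11

Counting alone: the boatman can take at most 2 across per trip to the right bank, so moving all 7 needs at least 4 loaded trips out, with a return between consecutive ones — at least 7 crossings.
The safety rule pushes this higher. Following every safe sequence of crossings, the most of the 7 that can be at the right bank as the canoe arrives there on crossings 7, 9 is 5, 6 respectively — never all 7.
So no plan with fewer than 11 crossings exists, and this one achieves 11:
1. Boatman goes to the right bank with the grip-bot and the lift-bot.  [the left bank: the drill-bot, the paint-bot, the scan-bot, the sort-bot, the weld-bot | the right bank: the grip-bot, the lift-bot]
2. Boatman goes back to the left bank with the lift-bot.  [the left bank: the drill-bot, the lift-bot, the paint-bot, the scan-bot, the sort-bot, the weld-bot | the right bank: the grip-bot]
3. Boatman goes to the right bank with the drill-bot and the lift-bot.  [the left bank: the paint-bot, the scan-bot, the sort-bot, the weld-bot | the right bank: the drill-bot, the grip-bot, the lift-bot]
4. Boatman goes back to the left bank with the lift-bot.  [the left bank: the lift-bot, the paint-bot, the scan-bot, the sort-bot, the weld-bot | the right bank: the drill-bot, the grip-bot]
5. Boatman goes to the right bank with the lift-bot and the sort-bot.  [the left bank: the paint-bot, the scan-bot, the weld-bot | the right bank: the drill-bot, the grip-bot, the lift-bot, the sort-bot]
6. Boatman goes back to the left bank with the grip-bot.  [the left bank: the grip-bot, the paint-bot, the scan-bot, the weld-bot | the right bank: the drill-bot, the lift-bot, the sort-bot]
7. Boatman goes to the right bank with the grip-bot and the paint-bot.  [the left bank: the scan-bot, the weld-bot | the right bank: the drill-bot, the grip-bot, the lift-bot, the paint-bot, the sort-bot]
8. Boatman goes back to the left bank with the grip-bot.  [the left bank: the grip-bot, the scan-bot, the weld-bot | the right bank: the drill-bot, the lift-bot, the paint-bot, the sort-bot]
9. Boatman goes to the right bank with the scan-bot and the weld-bot.  [the left bank: the grip-bot | the right bank: the drill-bot, the lift-bot, the paint-bot, the scan-bot, the sort-bot, the weld-bot]
10. Boatman goes back to the left bank with the lift-bot.  [the left bank: the grip-bot, the lift-bot | the right bank: the drill-bot, the paint-bot, the scan-bot, the sort-bot, the weld-bot]
11. Boatman goes to the right bank with the grip-bot and the lift-bot.  [the left bank: — | the right bank: the drill-bot, the grip-bot, the lift-bot, the paint-bot, the scan-bot, the sort-bot, the weld-bot]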